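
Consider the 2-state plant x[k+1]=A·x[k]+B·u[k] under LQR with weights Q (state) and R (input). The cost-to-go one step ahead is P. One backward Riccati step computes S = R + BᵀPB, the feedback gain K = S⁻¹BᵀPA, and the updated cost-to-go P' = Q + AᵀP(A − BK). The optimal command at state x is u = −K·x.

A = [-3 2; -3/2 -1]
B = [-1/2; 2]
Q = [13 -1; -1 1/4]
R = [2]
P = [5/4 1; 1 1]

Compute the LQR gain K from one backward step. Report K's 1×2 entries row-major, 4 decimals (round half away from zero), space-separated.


BᵀP = [1.3750 1.5000]
S = R + BᵀPB = [2] + [2.3125] = [4.3125]
BᵀPA = [-6.3750 1.2500]
K = S⁻¹·BᵀPA = [-1.4783 0.2899]
A−BK = [-3.7391 2.1449; 1.4565 -1.5797]
AᵀP(A−BK) = [13.0761 -4.1522; -4.1522 1.6377]
P' = Q + AᵀP(A−BK) = [26.0761 -5.1522; -5.1522 1.8877]
tr(P') = 27.9638

-1.4783 0.2899


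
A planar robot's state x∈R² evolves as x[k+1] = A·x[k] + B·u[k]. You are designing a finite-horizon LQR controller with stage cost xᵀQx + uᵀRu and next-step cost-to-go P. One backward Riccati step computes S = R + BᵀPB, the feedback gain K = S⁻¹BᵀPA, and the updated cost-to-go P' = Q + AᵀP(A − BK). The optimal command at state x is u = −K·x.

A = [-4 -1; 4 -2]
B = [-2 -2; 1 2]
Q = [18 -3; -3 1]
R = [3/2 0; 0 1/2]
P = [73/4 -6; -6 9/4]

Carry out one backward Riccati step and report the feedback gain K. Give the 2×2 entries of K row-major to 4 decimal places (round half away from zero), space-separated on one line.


BᵀP = [-42.5000 14.2500; -48.5000 16.5000]
S = R + BᵀPB = [3/2 0; 0 1/2] + [99.2500 113.5000; 113.5000 130.0000] = [100.7500 113.5000; 113.5000 130.5000]
BᵀPA = [227.0000 14.0000; 260.0000 15.5000]
K = S⁻¹·BᵀPA = [0.4273 0.2551; 1.6207 -0.1031]
A−BK = [0.0960 -0.6960; 0.3313 -2.0489]
AᵀP(A−BK) = [1.6207 -0.1031; -0.1031 1.2766]
P' = Q + AᵀP(A−BK) = [19.6207 -3.1031; -3.1031 2.2766]
tr(P') = 21.8973

0.4273 0.2551 1.6207 -0.1031


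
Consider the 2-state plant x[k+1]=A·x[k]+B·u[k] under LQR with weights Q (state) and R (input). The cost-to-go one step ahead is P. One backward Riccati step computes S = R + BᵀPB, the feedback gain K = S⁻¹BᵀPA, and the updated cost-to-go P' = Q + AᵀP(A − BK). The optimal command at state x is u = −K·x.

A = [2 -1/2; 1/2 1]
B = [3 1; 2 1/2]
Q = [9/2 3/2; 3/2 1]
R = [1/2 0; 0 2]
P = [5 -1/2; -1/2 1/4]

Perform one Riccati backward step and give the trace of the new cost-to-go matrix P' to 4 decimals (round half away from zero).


BᵀP = [14.0000 -1.0000; 4.7500 -0.3750]
S = R + BᵀPB = [1/2 0; 0 2] + [40.0000 13.5000; 13.5000 4.5625] = [40.5000 13.5000; 13.5000 6.5625]
BᵀPA = [27.5000 -8.0000; 9.3125 -2.7500]
K = S⁻¹·BᵀPA = [0.6554 -0.1841; 0.0707 -0.0404]
A−BK = [-0.0370 0.0926; -0.8462 1.3883]
AᵀP(A−BK) = [0.3793 -0.3120; -0.3120 0.4164]
P' = Q + AᵀP(A−BK) = [4.8793 1.1880; 1.1880 1.4164]
tr(P') = 6.2957

6.2957


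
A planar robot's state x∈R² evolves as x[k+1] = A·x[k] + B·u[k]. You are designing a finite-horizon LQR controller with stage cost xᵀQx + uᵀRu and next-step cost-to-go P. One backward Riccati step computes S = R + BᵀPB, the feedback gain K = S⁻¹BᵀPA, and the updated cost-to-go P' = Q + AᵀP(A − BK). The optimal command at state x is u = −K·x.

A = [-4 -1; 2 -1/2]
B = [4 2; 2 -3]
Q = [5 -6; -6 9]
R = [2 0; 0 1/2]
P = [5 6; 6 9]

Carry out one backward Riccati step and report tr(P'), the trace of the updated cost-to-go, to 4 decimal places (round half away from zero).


BᵀP = [32.0000 42.0000; -8.0000 -15.0000]
S = R + BᵀPB = [2 0; 0 1/2] + [212.0000 -62.0000; -62.0000 29.0000] = [214.0000 -62.0000; -62.0000 29.5000]
BᵀPA = [-44.0000 -53.0000; 2.0000 15.5000]
K = S⁻¹·BᵀPA = [-0.4755 -0.2440; -0.9316 0.0126]
A−BK = [-0.2349 -0.0490; 0.1563 0.0257]
AᵀP(A−BK) = [0.9413 0.2377; 0.2377 0.1220]
P' = Q + AᵀP(A−BK) = [5.9413 -5.7623; -5.7623 9.1220]
tr(P') = 15.0633

15.0633


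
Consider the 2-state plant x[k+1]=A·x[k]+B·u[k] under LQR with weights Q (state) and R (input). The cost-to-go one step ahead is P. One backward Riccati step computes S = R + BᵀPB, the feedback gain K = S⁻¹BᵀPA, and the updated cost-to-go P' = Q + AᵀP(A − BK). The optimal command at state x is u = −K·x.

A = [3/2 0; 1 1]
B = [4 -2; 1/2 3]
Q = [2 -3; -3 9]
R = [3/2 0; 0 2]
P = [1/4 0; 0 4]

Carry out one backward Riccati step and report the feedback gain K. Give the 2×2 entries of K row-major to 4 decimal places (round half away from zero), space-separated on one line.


BᵀP = [1.0000 2.0000; -0.5000 12.0000]
S = R + BᵀPB = [3/2 0; 0 2] + [5.0000 4.0000; 4.0000 37.0000] = [6.5000 4.0000; 4.0000 39.0000]
BᵀPA = [3.5000 2.0000; 11.2500 12.0000]
K = S⁻¹·BᵀPA = [0.3853 0.1263; 0.2489 0.2947]
A−BK = [0.4568 0.0842; 0.0605 0.0526]
AᵀP(A−BK) = [0.4134 0.2421; 0.2421 0.2105]
P' = Q + AᵀP(A−BK) = [2.4134 -2.7579; -2.7579 9.2105]
tr(P') = 11.6239

0.3853 0.1263 0.2489 0.2947


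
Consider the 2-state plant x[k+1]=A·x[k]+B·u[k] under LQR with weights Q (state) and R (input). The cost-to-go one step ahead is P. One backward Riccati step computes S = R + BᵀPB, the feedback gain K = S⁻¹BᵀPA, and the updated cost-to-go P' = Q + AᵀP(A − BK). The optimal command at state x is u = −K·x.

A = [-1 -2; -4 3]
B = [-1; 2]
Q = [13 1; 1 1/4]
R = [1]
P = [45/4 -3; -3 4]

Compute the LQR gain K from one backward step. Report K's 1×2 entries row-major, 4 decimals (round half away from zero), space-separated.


BᵀP = [-17.2500 11.0000]
S = R + BᵀPB = [1] + [39.2500] = [40.2500]
BᵀPA = [-26.7500 67.5000]
K = S⁻¹·BᵀPA = [-0.6646 1.6770]
A−BK = [-1.6646 -0.3230; -2.6708 -0.3540]
AᵀP(A−BK) = [33.4720 4.3602; 4.3602 3.8012]
P' = Q + AᵀP(A−BK) = [46.4720 5.3602; 5.3602 4.0512]
tr(P') = 50.5233

-0.6646 1.6770


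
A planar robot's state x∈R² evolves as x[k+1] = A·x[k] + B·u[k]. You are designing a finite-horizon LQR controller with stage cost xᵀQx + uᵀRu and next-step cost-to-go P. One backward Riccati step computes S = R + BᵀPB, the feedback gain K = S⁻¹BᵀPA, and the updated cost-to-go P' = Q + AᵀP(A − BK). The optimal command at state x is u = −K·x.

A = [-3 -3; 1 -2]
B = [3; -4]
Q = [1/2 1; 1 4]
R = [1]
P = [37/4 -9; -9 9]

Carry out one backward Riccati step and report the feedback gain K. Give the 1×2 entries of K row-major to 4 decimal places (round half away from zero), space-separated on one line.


-0.5723 -0.1469

BᵀP = [63.7500 -63.0000]
S = R + BᵀPB = [1] + [443.2500] = [444.2500]
BᵀPA = [-254.2500 -65.2500]
K = S⁻¹·BᵀPA = [-0.5723 -0.1469]
A−BK = [-1.2831 -2.5594; -1.2893 -2.5875]
AᵀP(A−BK) = [0.7394 0.9066; 0.9066 1.6663]
P' = Q + AᵀP(A−BK) = [1.2394 1.9066; 1.9066 5.6663]
tr(P') = 6.9057


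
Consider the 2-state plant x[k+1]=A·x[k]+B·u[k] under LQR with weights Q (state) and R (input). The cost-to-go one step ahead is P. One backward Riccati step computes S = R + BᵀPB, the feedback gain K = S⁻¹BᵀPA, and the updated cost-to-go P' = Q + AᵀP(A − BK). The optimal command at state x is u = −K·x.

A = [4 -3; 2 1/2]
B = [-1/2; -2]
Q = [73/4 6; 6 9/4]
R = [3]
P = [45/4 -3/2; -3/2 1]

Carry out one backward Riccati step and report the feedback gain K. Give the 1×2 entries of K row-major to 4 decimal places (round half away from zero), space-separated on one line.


-1.9083 1.0642

BᵀP = [-2.6250 -1.2500]
S = R + BᵀPB = [3] + [3.8125] = [6.8125]
BᵀPA = [-13.0000 7.2500]
K = S⁻¹·BᵀPA = [-1.9083 1.0642]
A−BK = [3.0459 -2.4679; -1.8165 2.6284]
AᵀP(A−BK) = [135.1927 -114.1651; -114.1651 98.2844]
P' = Q + AᵀP(A−BK) = [153.4427 -108.1651; -108.1651 100.5344]
tr(P') = 253.9771


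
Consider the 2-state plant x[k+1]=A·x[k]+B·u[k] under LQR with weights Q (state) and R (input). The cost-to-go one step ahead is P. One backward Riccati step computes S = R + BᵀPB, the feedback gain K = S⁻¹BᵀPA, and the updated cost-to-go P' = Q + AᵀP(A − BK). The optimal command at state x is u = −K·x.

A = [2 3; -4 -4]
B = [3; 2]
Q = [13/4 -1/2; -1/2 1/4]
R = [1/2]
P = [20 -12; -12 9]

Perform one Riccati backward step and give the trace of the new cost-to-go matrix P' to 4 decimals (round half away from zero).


298.5897

BᵀP = [36.0000 -18.0000]
S = R + BᵀPB = [1/2] + [72.0000] = [72.5000]
BᵀPA = [144.0000 180.0000]
K = S⁻¹·BᵀPA = [1.9862 2.4828]
A−BK = [-3.9586 -4.4483; -7.9724 -8.9655]
AᵀP(A−BK) = [129.9862 146.4828; 146.4828 165.1034]
P' = Q + AᵀP(A−BK) = [133.2362 145.9828; 145.9828 165.3534]
tr(P') = 298.5897


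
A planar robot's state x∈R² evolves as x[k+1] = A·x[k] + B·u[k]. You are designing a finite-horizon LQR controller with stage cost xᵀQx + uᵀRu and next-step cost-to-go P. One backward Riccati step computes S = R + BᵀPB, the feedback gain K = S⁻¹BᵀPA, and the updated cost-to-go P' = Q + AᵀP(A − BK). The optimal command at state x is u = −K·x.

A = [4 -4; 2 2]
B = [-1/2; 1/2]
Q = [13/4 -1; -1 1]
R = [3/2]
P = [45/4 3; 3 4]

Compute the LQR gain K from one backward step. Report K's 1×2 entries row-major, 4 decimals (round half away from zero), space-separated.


BᵀP = [-4.1250 0.5000]
S = R + BᵀPB = [3/2] + [2.3125] = [3.8125]
BᵀPA = [-15.5000 17.5000]
K = S⁻¹·BᵀPA = [-4.0656 4.5902]
A−BK = [1.9672 -1.7049; 4.0328 -0.2951]
AᵀP(A−BK) = [180.9836 -92.8525; -92.8525 67.6721]
P' = Q + AᵀP(A−BK) = [184.2336 -93.8525; -93.8525 68.6721]
tr(P') = 252.9057

-4.0656 4.5902


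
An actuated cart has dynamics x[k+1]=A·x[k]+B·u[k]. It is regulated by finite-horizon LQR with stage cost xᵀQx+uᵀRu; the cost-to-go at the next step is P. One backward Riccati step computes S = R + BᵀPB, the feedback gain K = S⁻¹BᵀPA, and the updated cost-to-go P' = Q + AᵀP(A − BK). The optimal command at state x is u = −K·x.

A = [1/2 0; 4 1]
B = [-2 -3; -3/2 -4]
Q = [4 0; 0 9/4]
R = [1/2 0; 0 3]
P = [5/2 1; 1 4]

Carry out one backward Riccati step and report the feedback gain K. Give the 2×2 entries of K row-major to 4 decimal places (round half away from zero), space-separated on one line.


0.8647 0.2913 -1.1126 -0.2996

BᵀP = [-6.5000 -8.0000; -11.5000 -19.0000]
S = R + BᵀPB = [1/2 0; 0 3] + [25.0000 51.5000; 51.5000 110.5000] = [25.5000 51.5000; 51.5000 113.5000]
BᵀPA = [-35.2500 -8.0000; -81.7500 -19.0000]
K = S⁻¹·BᵀPA = [0.8647 0.2913; -1.1126 -0.2996]
A−BK = [-1.1085 -0.3161; 0.8466 0.2386]
AᵀP(A−BK) = [8.1493 2.2779; 2.2779 0.6384]
P' = Q + AᵀP(A−BK) = [12.1493 2.2779; 2.2779 2.8884]
tr(P') = 15.0377


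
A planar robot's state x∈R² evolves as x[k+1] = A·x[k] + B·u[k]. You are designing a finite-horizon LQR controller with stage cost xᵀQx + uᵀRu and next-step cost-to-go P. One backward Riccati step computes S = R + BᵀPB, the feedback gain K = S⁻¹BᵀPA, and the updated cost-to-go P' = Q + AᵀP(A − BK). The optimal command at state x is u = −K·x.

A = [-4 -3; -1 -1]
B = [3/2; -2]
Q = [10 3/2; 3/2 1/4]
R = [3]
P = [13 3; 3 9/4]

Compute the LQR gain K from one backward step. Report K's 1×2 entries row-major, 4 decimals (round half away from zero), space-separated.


-2.3226 -1.7419

BᵀP = [13.5000 0.0000]
S = R + BᵀPB = [3] + [20.2500] = [23.2500]
BᵀPA = [-54.0000 -40.5000]
K = S⁻¹·BᵀPA = [-2.3226 -1.7419]
A−BK = [-0.5161 -0.3871; -5.6452 -4.4839]
AᵀP(A−BK) = [108.8306 85.1855; 85.1855 66.7016]
P' = Q + AᵀP(A−BK) = [118.8306 86.6855; 86.6855 66.9516]
tr(P') = 185.7823


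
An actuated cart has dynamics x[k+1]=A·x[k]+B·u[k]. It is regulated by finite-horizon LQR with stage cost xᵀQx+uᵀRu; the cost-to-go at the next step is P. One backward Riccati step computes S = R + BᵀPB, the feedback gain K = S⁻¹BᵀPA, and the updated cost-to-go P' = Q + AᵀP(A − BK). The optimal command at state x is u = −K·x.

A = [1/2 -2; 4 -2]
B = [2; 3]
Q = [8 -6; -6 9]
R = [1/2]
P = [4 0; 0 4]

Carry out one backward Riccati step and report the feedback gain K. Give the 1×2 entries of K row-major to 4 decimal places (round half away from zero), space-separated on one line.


BᵀP = [8.0000 12.0000]
S = R + BᵀPB = [1/2] + [52.0000] = [52.5000]
BᵀPA = [52.0000 -40.0000]
K = S⁻¹·BᵀPA = [0.9905 -0.7619]
A−BK = [-1.4810 -0.4762; 1.0286 0.2857]
AᵀP(A−BK) = [13.4952 3.6190; 3.6190 1.5238]
P' = Q + AᵀP(A−BK) = [21.4952 -2.3810; -2.3810 10.5238]
tr(P') = 32.0190

0.9905 -0.7619


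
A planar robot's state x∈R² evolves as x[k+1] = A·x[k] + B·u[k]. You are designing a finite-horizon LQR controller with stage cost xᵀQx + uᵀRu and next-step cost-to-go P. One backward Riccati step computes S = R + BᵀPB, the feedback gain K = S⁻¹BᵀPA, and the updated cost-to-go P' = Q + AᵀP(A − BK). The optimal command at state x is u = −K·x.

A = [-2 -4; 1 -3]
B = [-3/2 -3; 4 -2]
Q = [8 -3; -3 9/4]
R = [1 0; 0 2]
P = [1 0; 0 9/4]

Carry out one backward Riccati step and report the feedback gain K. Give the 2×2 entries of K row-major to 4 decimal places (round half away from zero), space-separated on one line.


0.4318 -0.1257 0.3664 1.1902

BᵀP = [-1.5000 9.0000; -3.0000 -4.5000]
S = R + BᵀPB = [1 0; 0 2] + [38.2500 -13.5000; -13.5000 18.0000] = [39.2500 -13.5000; -13.5000 20.0000]
BᵀPA = [12.0000 -21.0000; 1.5000 25.5000]
K = S⁻¹·BᵀPA = [0.4318 -0.1257; 0.3664 1.1902]
A−BK = [-0.2530 -0.6180; 0.0058 -0.1170]
AᵀP(A−BK) = [0.5191 0.9728; 0.9728 3.2615]
P' = Q + AᵀP(A−BK) = [8.5191 -2.0272; -2.0272 5.5115]
tr(P') = 14.0306


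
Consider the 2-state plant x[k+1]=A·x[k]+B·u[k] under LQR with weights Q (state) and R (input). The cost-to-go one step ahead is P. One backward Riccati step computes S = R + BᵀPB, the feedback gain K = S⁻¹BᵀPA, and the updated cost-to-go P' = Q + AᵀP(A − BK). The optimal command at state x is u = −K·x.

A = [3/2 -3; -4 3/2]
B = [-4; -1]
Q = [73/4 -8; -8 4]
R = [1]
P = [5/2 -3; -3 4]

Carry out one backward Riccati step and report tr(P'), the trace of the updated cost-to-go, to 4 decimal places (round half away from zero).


48.5060

BᵀP = [-7.0000 8.0000]
S = R + BᵀPB = [1] + [20.0000] = [21.0000]
BᵀPA = [-42.5000 33.0000]
K = S⁻¹·BᵀPA = [-2.0238 1.5714]
A−BK = [-6.5952 3.2857; -6.0238 3.0714]
AᵀP(A−BK) = [19.6131 -11.2143; -11.2143 6.6429]
P' = Q + AᵀP(A−BK) = [37.8631 -19.2143; -19.2143 10.6429]
tr(P') = 48.5060


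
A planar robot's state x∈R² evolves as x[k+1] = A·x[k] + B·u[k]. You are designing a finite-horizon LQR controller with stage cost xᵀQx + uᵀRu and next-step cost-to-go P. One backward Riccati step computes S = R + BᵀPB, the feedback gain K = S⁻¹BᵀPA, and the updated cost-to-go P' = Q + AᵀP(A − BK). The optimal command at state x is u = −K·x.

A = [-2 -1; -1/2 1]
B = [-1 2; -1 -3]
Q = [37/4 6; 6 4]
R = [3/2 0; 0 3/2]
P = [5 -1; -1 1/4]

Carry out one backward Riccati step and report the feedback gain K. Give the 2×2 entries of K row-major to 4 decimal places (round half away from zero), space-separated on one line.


0.3118 0.1293 -0.5994 -0.4035

BᵀP = [-4.0000 0.7500; 13.0000 -2.7500]
S = R + BᵀPB = [3/2 0; 0 3/2] + [3.2500 -10.2500; -10.2500 34.2500] = [4.7500 -10.2500; -10.2500 35.7500]
BᵀPA = [7.6250 4.7500; -24.6250 -15.7500]
K = S⁻¹·BᵀPA = [0.3118 0.1293; -0.5994 -0.4035]
A−BK = [-0.4894 -0.0637; -1.9865 -0.0811]
AᵀP(A−BK) = [0.9245 0.4532; 0.4532 0.2809]
P' = Q + AᵀP(A−BK) = [10.1745 6.4532; 6.4532 4.2809]
tr(P') = 14.4554


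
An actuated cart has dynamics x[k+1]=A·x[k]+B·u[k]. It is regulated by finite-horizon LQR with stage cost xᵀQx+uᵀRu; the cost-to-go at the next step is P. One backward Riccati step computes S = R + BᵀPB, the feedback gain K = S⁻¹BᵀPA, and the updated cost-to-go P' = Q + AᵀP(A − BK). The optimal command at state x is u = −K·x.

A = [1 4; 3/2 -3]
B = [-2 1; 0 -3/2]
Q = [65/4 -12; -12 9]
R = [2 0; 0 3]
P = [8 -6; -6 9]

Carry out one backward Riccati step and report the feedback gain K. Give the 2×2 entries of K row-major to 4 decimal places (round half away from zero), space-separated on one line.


BᵀP = [-16.0000 12.0000; 17.0000 -19.5000]
S = R + BᵀPB = [2 0; 0 3] + [32.0000 -34.0000; -34.0000 46.2500] = [34.0000 -34.0000; -34.0000 49.2500]
BᵀPA = [2.0000 -100.0000; -12.2500 126.5000]
K = S⁻¹·BᵀPA = [-0.6133 -1.2035; -0.6721 1.7377]
A−BK = [0.4455 -0.1446; 0.4918 -0.3934]
AᵀP(A−BK) = [3.2430 -2.8062; -2.8062 12.8332]
P' = Q + AᵀP(A−BK) = [19.4930 -14.8062; -14.8062 21.8332]
tr(P') = 41.3262

-0.6133 -1.2035 -0.6721 1.7377


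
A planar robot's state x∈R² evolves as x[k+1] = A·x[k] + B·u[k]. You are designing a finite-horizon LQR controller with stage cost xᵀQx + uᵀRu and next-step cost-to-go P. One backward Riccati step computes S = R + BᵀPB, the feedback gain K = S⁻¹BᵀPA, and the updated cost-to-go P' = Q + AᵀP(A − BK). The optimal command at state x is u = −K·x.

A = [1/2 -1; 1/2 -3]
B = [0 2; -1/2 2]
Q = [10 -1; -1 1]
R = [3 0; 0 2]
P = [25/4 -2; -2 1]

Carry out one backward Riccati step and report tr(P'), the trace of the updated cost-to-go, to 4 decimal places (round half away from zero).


13.8017

BᵀP = [1.0000 -0.5000; 8.5000 -2.0000]
S = R + BᵀPB = [3 0; 0 2] + [0.2500 1.0000; 1.0000 13.0000] = [3.2500 1.0000; 1.0000 15.0000]
BᵀPA = [0.2500 0.5000; 3.2500 -2.5000]
K = S⁻¹·BᵀPA = [0.0105 0.2094; 0.2160 -0.1806]
A−BK = [0.0681 -0.6387; 0.0733 -2.5340]
AᵀP(A−BK) = [0.1080 -0.0903; -0.0903 2.6937]
P' = Q + AᵀP(A−BK) = [10.1080 -1.0903; -1.0903 3.6937]
tr(P') = 13.8017


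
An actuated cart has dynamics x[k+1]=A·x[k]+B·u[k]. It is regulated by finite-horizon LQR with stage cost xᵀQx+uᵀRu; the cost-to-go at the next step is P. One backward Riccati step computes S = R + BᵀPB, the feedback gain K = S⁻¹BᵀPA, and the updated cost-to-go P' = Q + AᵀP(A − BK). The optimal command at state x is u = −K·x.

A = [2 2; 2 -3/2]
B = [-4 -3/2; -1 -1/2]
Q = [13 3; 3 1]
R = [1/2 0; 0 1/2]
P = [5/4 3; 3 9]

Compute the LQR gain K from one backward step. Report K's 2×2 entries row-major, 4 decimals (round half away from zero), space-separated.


BᵀP = [-8.0000 -21.0000; -3.3750 -9.0000]
S = R + BᵀPB = [1/2 0; 0 1/2] + [53.0000 22.5000; 22.5000 9.5625] = [53.5000 22.5000; 22.5000 10.0625]
BᵀPA = [-58.0000 15.5000; -24.7500 6.7500]
K = S⁻¹·BᵀPA = [-0.8335 0.1276; -0.5959 0.3856]
A−BK = [-2.2278 3.0886; 0.8685 -1.1796]
AᵀP(A−BK) = [1.9085 -2.0584; -2.0584 2.6702]
P' = Q + AᵀP(A−BK) = [14.9085 0.9416; 0.9416 3.6702]
tr(P') = 18.5786

-0.8335 0.1276 -0.5959 0.3856


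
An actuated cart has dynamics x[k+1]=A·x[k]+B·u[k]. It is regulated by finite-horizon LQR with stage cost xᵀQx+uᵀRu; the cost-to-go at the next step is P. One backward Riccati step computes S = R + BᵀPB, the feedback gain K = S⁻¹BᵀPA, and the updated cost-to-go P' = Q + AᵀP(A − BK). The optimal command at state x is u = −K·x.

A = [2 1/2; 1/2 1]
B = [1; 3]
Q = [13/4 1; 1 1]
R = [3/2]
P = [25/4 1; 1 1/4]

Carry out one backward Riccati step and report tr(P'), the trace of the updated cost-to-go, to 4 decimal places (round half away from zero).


8.1230

BᵀP = [9.2500 1.7500]
S = R + BᵀPB = [3/2] + [14.5000] = [16.0000]
BᵀPA = [19.3750 6.3750]
K = S⁻¹·BᵀPA = [1.2109 0.3984]
A−BK = [0.7891 0.1016; -3.1328 -0.1953]
AᵀP(A−BK) = [3.6006 0.9053; 0.9053 0.2725]
P' = Q + AᵀP(A−BK) = [6.8506 1.9053; 1.9053 1.2725]
tr(P') = 8.1230


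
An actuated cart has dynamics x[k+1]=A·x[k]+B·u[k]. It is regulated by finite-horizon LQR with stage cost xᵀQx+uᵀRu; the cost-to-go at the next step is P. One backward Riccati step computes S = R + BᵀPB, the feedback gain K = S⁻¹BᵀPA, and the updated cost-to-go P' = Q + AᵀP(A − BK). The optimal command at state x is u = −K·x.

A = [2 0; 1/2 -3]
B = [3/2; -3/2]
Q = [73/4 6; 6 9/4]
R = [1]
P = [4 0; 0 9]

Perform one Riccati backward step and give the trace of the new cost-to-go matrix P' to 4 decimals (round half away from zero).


64.6157

BᵀP = [6.0000 -13.5000]
S = R + BᵀPB = [1] + [29.2500] = [30.2500]
BᵀPA = [5.2500 40.5000]
K = S⁻¹·BᵀPA = [0.1736 1.3388]
A−BK = [1.7397 -2.0083; 0.7603 -0.9917]
AᵀP(A−BK) = [17.3388 -20.5289; -20.5289 26.7769]
P' = Q + AᵀP(A−BK) = [35.5888 -14.5289; -14.5289 29.0269]
tr(P') = 64.6157


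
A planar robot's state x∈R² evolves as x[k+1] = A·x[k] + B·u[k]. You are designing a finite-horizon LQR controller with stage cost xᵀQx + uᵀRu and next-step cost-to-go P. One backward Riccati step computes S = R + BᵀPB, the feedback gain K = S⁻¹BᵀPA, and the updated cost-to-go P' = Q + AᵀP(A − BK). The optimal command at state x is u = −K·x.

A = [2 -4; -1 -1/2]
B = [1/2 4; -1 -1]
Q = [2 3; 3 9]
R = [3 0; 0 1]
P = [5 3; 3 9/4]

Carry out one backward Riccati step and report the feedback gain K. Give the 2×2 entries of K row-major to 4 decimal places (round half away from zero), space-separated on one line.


0.0753 0.2411 0.4109 -1.2249

BᵀP = [-0.5000 -0.7500; 17.0000 9.7500]
S = R + BᵀPB = [3 0; 0 1] + [0.5000 -1.2500; -1.2500 58.2500] = [3.5000 -1.2500; -1.2500 59.2500]
BᵀPA = [-0.2500 2.3750; 24.2500 -72.8750]
K = S⁻¹·BᵀPA = [0.0753 0.2411; 0.4109 -1.2249]
A−BK = [0.3189 0.7789; -0.5138 -1.4838]
AᵀP(A−BK) = [0.3052 -0.1116; -0.1116 2.7274]
P' = Q + AᵀP(A−BK) = [2.3052 2.8884; 2.8884 11.7274]
tr(P') = 14.0326


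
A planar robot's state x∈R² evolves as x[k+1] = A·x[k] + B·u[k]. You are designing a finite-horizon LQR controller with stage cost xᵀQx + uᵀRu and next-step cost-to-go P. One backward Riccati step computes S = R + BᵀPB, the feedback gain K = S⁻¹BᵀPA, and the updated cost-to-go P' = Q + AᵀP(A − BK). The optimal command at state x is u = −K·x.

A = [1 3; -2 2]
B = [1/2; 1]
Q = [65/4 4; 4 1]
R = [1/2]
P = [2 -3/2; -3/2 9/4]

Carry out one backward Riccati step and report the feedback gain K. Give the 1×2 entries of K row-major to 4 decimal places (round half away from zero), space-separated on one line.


-2.0000 0.8571

BᵀP = [-0.5000 1.5000]
S = R + BᵀPB = [1/2] + [1.2500] = [1.7500]
BᵀPA = [-3.5000 1.5000]
K = S⁻¹·BᵀPA = [-2.0000 0.8571]
A−BK = [2.0000 2.5714; 0.0000 1.1429]
AᵀP(A−BK) = [10.0000 6.0000; 6.0000 7.7143]
P' = Q + AᵀP(A−BK) = [26.2500 10.0000; 10.0000 8.7143]
tr(P') = 34.9643


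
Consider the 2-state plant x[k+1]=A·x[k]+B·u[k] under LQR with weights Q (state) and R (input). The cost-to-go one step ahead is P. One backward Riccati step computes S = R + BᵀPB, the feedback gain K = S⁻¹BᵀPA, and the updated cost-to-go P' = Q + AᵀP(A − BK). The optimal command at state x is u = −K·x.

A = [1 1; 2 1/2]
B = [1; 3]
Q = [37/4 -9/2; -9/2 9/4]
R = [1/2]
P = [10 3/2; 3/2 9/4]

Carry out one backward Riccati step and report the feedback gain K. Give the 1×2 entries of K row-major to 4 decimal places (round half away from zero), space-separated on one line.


0.7799 0.4686

BᵀP = [14.5000 8.2500]
S = R + BᵀPB = [1/2] + [39.2500] = [39.7500]
BᵀPA = [31.0000 18.6250]
K = S⁻¹·BᵀPA = [0.7799 0.4686]
A−BK = [0.2201 0.5314; -0.3396 -0.9057]
AᵀP(A−BK) = [0.8239 1.4748; 1.4748 3.3357]
P' = Q + AᵀP(A−BK) = [10.0739 -3.0252; -3.0252 5.5857]
tr(P') = 15.6596


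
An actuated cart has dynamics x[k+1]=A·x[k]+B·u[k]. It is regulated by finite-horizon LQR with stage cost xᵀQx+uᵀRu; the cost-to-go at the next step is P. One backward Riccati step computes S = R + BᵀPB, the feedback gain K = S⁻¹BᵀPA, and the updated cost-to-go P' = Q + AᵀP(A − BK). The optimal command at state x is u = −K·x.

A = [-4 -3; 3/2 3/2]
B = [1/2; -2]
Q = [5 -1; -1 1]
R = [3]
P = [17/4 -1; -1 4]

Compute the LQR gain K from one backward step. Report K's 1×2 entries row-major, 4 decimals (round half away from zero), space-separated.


BᵀP = [4.1250 -8.5000]
S = R + BᵀPB = [3] + [19.0625] = [22.0625]
BᵀPA = [-29.2500 -25.1250]
K = S⁻¹·BᵀPA = [-1.3258 -1.1388]
A−BK = [-3.3371 -2.4306; -1.1516 -0.7776]
AᵀP(A−BK) = [50.2210 37.1898; 37.1898 27.6374]
P' = Q + AᵀP(A−BK) = [55.2210 36.1898; 36.1898 28.6374]
tr(P') = 83.8584

-1.3258 -1.1388


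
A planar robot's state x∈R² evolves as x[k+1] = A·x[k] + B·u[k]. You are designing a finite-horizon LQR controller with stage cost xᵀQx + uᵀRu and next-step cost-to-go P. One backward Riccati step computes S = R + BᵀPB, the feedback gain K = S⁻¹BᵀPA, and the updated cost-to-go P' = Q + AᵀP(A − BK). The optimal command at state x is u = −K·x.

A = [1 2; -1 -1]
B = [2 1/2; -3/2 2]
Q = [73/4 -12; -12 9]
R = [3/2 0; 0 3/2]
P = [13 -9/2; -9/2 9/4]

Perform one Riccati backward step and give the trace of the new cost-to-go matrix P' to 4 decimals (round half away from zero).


BᵀP = [32.7500 -12.3750; -2.5000 2.2500]
S = R + BᵀPB = [3/2 0; 0 3/2] + [84.0625 -8.3750; -8.3750 3.2500] = [85.5625 -8.3750; -8.3750 4.7500]
BᵀPA = [45.1250 77.8750; -4.7500 -7.2500]
K = S⁻¹·BᵀPA = [0.5191 0.9194; -0.0848 0.0948]
A−BK = [0.0042 0.1137; -0.0519 0.1896]
AᵀP(A−BK) = [0.4232 0.7109; 0.7109 1.3365]
P' = Q + AᵀP(A−BK) = [18.6732 -11.2891; -11.2891 10.3365]
tr(P') = 29.0097

29.0097


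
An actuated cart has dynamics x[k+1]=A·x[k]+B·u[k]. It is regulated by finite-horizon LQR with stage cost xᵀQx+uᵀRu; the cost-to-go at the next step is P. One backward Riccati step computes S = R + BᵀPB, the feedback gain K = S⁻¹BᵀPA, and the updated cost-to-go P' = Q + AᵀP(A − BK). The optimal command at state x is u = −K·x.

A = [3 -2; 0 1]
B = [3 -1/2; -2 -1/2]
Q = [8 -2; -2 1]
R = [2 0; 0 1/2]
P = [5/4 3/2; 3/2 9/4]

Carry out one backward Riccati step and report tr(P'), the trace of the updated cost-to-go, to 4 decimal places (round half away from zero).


BᵀP = [0.7500 0.0000; -1.3750 -1.8750]
S = R + BᵀPB = [2 0; 0 1/2] + [2.2500 -0.3750; -0.3750 1.6250] = [4.2500 -0.3750; -0.3750 2.1250]
BᵀPA = [2.2500 -1.5000; -4.1250 0.8750]
K = S⁻¹·BᵀPA = [0.3638 -0.3216; -1.8770 0.3550]
A−BK = [0.9701 -0.8576; -0.2109 0.5343]
AᵀP(A−BK) = [2.6889 -0.8120; -0.8120 0.4569]
P' = Q + AᵀP(A−BK) = [10.6889 -2.8120; -2.8120 1.4569]
tr(P') = 12.1459

12.1459


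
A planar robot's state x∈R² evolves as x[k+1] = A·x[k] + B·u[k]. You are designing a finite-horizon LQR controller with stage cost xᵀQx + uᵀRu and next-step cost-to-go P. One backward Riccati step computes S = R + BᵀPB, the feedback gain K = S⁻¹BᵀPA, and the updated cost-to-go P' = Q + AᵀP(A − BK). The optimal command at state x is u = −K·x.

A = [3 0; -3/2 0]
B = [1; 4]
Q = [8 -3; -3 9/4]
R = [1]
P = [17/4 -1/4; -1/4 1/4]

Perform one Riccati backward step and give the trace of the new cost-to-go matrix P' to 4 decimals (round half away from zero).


BᵀP = [3.2500 0.7500]
S = R + BᵀPB = [1] + [6.2500] = [7.2500]
BᵀPA = [8.6250 0.0000]
K = S⁻¹·BᵀPA = [1.1897 0.0000]
A−BK = [1.8103 0.0000; -6.2586 0.0000]
AᵀP(A−BK) = [30.8017 0.0000; 0.0000 0.0000]
P' = Q + AᵀP(A−BK) = [38.8017 -3.0000; -3.0000 2.2500]
tr(P') = 41.0517

41.0517


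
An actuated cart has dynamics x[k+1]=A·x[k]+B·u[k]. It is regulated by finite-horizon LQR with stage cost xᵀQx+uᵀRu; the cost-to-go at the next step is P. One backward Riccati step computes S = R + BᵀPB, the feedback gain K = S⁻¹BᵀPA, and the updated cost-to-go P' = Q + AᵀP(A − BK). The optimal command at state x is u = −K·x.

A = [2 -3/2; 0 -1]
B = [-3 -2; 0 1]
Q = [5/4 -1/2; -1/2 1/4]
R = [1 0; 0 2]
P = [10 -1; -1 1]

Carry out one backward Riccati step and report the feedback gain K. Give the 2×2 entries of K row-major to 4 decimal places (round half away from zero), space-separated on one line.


-0.5649 0.5795 -0.1364 -0.1705

BᵀP = [-30.0000 3.0000; -21.0000 3.0000]
S = R + BᵀPB = [1 0; 0 2] + [90.0000 63.0000; 63.0000 45.0000] = [91.0000 63.0000; 63.0000 47.0000]
BᵀPA = [-60.0000 42.0000; -42.0000 28.5000]
K = S⁻¹·BᵀPA = [-0.5649 0.5795; -0.1364 -0.1705]
A−BK = [0.0325 -0.1023; 0.1364 -0.8295]
AᵀP(A−BK) = [0.3766 -0.3864; -0.3864 1.0170]
P' = Q + AᵀP(A−BK) = [1.6266 -0.8864; -0.8864 1.2670]
tr(P') = 2.8937


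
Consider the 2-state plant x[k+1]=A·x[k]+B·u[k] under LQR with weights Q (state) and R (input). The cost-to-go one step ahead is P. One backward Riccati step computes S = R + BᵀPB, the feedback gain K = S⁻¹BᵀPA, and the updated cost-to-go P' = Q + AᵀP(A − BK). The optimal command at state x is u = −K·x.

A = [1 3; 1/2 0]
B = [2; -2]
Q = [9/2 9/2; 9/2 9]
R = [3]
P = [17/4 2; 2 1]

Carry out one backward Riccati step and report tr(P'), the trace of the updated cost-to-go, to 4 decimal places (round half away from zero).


BᵀP = [4.5000 2.0000]
S = R + BᵀPB = [3] + [5.0000] = [8.0000]
BᵀPA = [5.5000 13.5000]
K = S⁻¹·BᵀPA = [0.6875 1.6875]
A−BK = [-0.3750 -0.3750; 1.8750 3.3750]
AᵀP(A−BK) = [2.7188 6.4688; 6.4688 15.4688]
P' = Q + AᵀP(A−BK) = [7.2188 10.9688; 10.9688 24.4688]
tr(P') = 31.6875

31.6875


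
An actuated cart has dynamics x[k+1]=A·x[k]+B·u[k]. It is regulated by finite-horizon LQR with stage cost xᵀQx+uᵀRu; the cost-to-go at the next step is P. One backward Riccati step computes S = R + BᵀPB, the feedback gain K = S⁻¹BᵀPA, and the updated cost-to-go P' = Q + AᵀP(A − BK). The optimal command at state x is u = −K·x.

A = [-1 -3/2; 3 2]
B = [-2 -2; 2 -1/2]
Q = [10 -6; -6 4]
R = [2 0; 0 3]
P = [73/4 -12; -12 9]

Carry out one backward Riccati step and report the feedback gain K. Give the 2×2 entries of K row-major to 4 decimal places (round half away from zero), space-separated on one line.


0.9901 0.8174 -0.1846 0.0555

BᵀP = [-60.5000 42.0000; -30.5000 19.5000]
S = R + BᵀPB = [2 0; 0 3] + [205.0000 100.0000; 100.0000 51.2500] = [207.0000 100.0000; 100.0000 54.2500]
BᵀPA = [186.5000 174.7500; 89.0000 84.7500]
K = S⁻¹·BᵀPA = [0.9901 0.8174; -0.1846 0.0555]
A−BK = [0.6111 0.2458; 0.9274 0.3930]
AᵀP(A−BK) = [3.0174 1.9920; 1.9920 1.5197]
P' = Q + AᵀP(A−BK) = [13.0174 -4.0080; -4.0080 5.5197]
tr(P') = 18.5371


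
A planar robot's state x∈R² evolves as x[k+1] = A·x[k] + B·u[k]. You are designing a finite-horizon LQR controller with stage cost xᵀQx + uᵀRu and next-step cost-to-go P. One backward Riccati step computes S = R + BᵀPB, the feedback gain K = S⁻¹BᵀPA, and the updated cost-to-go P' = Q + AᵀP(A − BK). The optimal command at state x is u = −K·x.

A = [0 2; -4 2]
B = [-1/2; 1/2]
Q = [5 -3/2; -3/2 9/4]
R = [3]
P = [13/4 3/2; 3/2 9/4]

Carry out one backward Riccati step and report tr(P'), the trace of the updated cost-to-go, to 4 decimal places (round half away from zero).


76.3534

BᵀP = [-0.8750 0.3750]
S = R + BᵀPB = [3] + [0.6250] = [3.6250]
BᵀPA = [-1.5000 -1.0000]
K = S⁻¹·BᵀPA = [-0.4138 -0.2759]
A−BK = [-0.2069 1.8621; -3.7931 2.1379]
AᵀP(A−BK) = [35.3793 -30.4138; -30.4138 33.7241]
P' = Q + AᵀP(A−BK) = [40.3793 -31.9138; -31.9138 35.9741]
tr(P') = 76.3534


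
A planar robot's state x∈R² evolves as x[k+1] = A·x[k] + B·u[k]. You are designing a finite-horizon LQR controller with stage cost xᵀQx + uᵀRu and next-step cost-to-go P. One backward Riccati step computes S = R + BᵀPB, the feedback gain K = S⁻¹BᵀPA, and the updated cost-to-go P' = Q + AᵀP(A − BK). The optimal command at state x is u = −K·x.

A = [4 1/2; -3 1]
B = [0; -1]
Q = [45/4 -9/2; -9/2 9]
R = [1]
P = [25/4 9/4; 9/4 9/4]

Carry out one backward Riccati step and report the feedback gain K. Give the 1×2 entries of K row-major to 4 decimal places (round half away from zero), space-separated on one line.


-0.6923 -1.0385

BᵀP = [-2.2500 -2.2500]
S = R + BᵀPB = [1] + [2.2500] = [3.2500]
BᵀPA = [-2.2500 -3.3750]
K = S⁻¹·BᵀPA = [-0.6923 -1.0385]
A−BK = [4.0000 0.5000; -3.6923 -0.0385]
AᵀP(A−BK) = [64.6923 9.0385; 9.0385 2.5577]
P' = Q + AᵀP(A−BK) = [75.9423 4.5385; 4.5385 11.5577]
tr(P') = 87.5000


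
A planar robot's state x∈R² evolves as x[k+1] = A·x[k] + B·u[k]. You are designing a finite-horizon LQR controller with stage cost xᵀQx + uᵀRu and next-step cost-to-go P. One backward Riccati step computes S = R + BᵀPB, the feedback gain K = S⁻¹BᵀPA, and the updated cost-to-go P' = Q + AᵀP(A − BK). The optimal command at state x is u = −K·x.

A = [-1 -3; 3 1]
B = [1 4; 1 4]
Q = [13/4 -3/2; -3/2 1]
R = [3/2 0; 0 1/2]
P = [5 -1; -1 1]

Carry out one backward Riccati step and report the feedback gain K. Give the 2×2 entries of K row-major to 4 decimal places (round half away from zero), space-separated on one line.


-0.0203 -0.0608 -0.2430 -0.7291

BᵀP = [4.0000 0.0000; 16.0000 0.0000]
S = R + BᵀPB = [3/2 0; 0 1/2] + [4.0000 16.0000; 16.0000 64.0000] = [5.5000 16.0000; 16.0000 64.5000]
BᵀPA = [-4.0000 -12.0000; -16.0000 -48.0000]
K = S⁻¹·BᵀPA = [-0.0203 -0.0608; -0.2430 -0.7291]
A−BK = [-0.0076 -0.0228; 3.9924 3.9772]
AᵀP(A−BK) = [16.0304 16.0911; 16.0911 16.2734]
P' = Q + AᵀP(A−BK) = [19.2804 14.5911; 14.5911 17.2734]
tr(P') = 36.5538


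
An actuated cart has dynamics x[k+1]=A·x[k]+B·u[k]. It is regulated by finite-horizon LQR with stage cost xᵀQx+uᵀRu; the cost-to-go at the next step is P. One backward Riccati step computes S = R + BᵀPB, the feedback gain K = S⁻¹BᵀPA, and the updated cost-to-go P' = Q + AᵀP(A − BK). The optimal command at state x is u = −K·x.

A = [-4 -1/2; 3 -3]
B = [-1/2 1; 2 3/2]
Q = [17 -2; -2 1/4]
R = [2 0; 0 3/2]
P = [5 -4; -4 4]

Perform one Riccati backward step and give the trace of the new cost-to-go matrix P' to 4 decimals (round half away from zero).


39.7625

BᵀP = [-10.5000 10.0000; -1.0000 2.0000]
S = R + BᵀPB = [2 0; 0 3/2] + [25.2500 4.5000; 4.5000 2.0000] = [27.2500 4.5000; 4.5000 3.5000]
BᵀPA = [72.0000 -24.7500; 10.0000 -5.5000]
K = S⁻¹·BᵀPA = [2.7554 -0.8236; -0.6855 -0.5125]
A−BK = [-1.9368 -0.3993; -1.4825 -0.5840]
AᵀP(A−BK) = [20.4659 -3.5740; -3.5740 2.0466]
P' = Q + AᵀP(A−BK) = [37.4659 -5.5740; -5.5740 2.2966]
tr(P') = 39.7625


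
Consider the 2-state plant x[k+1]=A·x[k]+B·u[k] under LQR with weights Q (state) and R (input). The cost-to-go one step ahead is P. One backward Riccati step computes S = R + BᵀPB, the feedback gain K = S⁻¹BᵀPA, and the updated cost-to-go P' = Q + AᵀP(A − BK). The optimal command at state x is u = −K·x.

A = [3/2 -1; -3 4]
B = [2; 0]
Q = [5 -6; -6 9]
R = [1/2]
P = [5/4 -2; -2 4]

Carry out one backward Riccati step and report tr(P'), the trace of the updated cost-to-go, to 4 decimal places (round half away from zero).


BᵀP = [2.5000 -4.0000]
S = R + BᵀPB = [1/2] + [5.0000] = [5.5000]
BᵀPA = [15.7500 -18.5000]
K = S⁻¹·BᵀPA = [2.8636 -3.3636]
A−BK = [-4.2273 5.7273; -3.0000 4.0000]
AᵀP(A−BK) = [11.7102 -14.8977; -14.8977 19.0227]
P' = Q + AᵀP(A−BK) = [16.7102 -20.8977; -20.8977 28.0227]
tr(P') = 44.7330

44.7330


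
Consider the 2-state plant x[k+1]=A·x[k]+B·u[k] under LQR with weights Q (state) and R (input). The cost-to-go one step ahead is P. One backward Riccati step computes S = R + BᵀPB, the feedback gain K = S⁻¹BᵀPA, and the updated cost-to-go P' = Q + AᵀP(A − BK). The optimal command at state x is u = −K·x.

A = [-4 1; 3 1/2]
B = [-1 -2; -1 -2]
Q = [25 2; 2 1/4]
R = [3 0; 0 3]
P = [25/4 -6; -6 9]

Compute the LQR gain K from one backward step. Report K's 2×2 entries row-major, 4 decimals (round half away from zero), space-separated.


BᵀP = [-0.2500 -3.0000; -0.5000 -6.0000]
S = R + BᵀPB = [3 0; 0 3] + [3.2500 6.5000; 6.5000 13.0000] = [6.2500 6.5000; 6.5000 16.0000]
BᵀPA = [-8.0000 -1.7500; -16.0000 -3.5000]
K = S⁻¹·BᵀPA = [-0.4156 -0.0909; -0.8312 -0.1818]
A−BK = [-6.0779 0.5455; 0.9221 0.0455]
AᵀP(A−BK) = [308.3766 -21.1364; -21.1364 1.7045]
P' = Q + AᵀP(A−BK) = [333.3766 -19.1364; -19.1364 1.9545]
tr(P') = 335.3312

-0.4156 -0.0909 -0.8312 -0.1818


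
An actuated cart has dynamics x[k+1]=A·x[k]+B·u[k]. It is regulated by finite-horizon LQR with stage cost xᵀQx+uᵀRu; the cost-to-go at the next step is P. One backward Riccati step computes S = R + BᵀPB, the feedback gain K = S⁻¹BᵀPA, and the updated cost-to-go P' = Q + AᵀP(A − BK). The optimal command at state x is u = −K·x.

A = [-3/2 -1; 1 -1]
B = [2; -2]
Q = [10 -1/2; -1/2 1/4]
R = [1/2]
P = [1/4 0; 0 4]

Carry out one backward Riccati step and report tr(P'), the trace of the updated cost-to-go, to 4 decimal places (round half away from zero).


11.4732

BᵀP = [0.5000 -8.0000]
S = R + BᵀPB = [1/2] + [17.0000] = [17.5000]
BᵀPA = [-8.7500 7.5000]
K = S⁻¹·BᵀPA = [-0.5000 0.4286]
A−BK = [-0.5000 -1.8571; 0.0000 -0.1429]
AᵀP(A−BK) = [0.1875 0.1250; 0.1250 1.0357]
P' = Q + AᵀP(A−BK) = [10.1875 -0.3750; -0.3750 1.2857]
tr(P') = 11.4732


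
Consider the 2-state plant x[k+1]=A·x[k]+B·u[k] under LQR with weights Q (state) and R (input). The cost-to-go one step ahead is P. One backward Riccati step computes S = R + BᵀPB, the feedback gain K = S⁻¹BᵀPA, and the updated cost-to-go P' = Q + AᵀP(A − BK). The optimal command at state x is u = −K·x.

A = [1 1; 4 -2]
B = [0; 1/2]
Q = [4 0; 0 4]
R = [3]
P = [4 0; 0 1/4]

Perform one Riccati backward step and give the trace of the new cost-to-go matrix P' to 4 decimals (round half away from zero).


BᵀP = [0.0000 0.1250]
S = R + BᵀPB = [3] + [0.0625] = [3.0625]
BᵀPA = [0.5000 -0.2500]
K = S⁻¹·BᵀPA = [0.1633 -0.0816]
A−BK = [1.0000 1.0000; 3.9184 -1.9592]
AᵀP(A−BK) = [7.9184 2.0408; 2.0408 4.9796]
P' = Q + AᵀP(A−BK) = [11.9184 2.0408; 2.0408 8.9796]
tr(P') = 20.8980

20.8980


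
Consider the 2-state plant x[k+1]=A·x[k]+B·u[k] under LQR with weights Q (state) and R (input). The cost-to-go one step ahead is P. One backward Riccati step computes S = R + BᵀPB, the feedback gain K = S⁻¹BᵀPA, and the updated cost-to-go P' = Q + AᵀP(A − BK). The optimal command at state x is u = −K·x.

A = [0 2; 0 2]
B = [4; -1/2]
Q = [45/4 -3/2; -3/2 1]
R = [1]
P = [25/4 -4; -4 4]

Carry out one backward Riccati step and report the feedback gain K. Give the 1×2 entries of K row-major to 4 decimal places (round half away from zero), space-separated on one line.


0.0000 0.1525

BᵀP = [27.0000 -18.0000]
S = R + BᵀPB = [1] + [117.0000] = [118.0000]
BᵀPA = [0.0000 18.0000]
K = S⁻¹·BᵀPA = [0.0000 0.1525]
A−BK = [0.0000 1.3898; 0.0000 2.0763]
AᵀP(A−BK) = [0.0000 0.0000; 0.0000 6.2542]
P' = Q + AᵀP(A−BK) = [11.2500 -1.5000; -1.5000 7.2542]
tr(P') = 18.5042


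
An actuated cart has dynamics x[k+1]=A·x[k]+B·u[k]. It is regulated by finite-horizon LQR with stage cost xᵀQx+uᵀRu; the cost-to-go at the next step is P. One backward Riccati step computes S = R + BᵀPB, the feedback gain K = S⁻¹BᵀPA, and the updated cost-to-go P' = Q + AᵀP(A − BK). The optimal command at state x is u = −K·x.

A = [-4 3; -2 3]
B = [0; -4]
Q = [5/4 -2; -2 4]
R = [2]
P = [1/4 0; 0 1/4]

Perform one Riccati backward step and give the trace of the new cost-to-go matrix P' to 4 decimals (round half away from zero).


BᵀP = [0.0000 -1.0000]
S = R + BᵀPB = [2] + [4.0000] = [6.0000]
BᵀPA = [2.0000 -3.0000]
K = S⁻¹·BᵀPA = [0.3333 -0.5000]
A−BK = [-4.0000 3.0000; -0.6667 1.0000]
AᵀP(A−BK) = [4.3333 -3.5000; -3.5000 3.0000]
P' = Q + AᵀP(A−BK) = [5.5833 -5.5000; -5.5000 7.0000]
tr(P') = 12.5833

12.5833


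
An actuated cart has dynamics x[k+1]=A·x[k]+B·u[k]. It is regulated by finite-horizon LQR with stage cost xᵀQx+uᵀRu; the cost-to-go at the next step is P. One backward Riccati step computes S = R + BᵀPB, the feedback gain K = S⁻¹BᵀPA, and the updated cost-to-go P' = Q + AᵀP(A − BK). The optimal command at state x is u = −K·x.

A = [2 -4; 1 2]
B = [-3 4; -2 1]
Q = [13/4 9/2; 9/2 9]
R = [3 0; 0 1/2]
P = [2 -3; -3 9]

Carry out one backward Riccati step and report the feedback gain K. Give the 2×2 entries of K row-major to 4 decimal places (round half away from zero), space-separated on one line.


-0.3298 -1.9162 0.2304 -2.4712

BᵀP = [0.0000 -9.0000; 5.0000 -3.0000]
S = R + BᵀPB = [3 0; 0 1/2] + [18.0000 -9.0000; -9.0000 17.0000] = [21.0000 -9.0000; -9.0000 17.5000]
BᵀPA = [-9.0000 -18.0000; 7.0000 -26.0000]
K = S⁻¹·BᵀPA = [-0.3298 -1.9162; 0.2304 -2.4712]
A−BK = [0.0890 0.1361; 0.1099 0.6387]
AᵀP(A−BK) = [0.4188 2.0524; 2.0524 17.2565]
P' = Q + AᵀP(A−BK) = [3.6688 6.5524; 6.5524 26.2565]
tr(P') = 29.9254
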